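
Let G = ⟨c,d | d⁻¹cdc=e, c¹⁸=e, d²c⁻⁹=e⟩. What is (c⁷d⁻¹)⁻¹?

The order of (c⁷d⁻¹) is 4 (smallest k with (c⁷d⁻¹)ᵏ = e), so (c⁷d⁻¹)⁻¹ = (c⁷d⁻¹)³ = c⁷d.
Check: (c⁷d⁻¹) · (c⁷d) → (c⁷d⁻¹) · c⁷ = d⁻¹;   (d⁻¹) · d = e, giving e as required.

Answer: c⁷d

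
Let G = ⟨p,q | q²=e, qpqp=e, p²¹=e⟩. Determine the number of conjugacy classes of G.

The conjugacy classes (representative and size) are:
  [e] (size 1), [p²⁰] (size 2), [p²] (size 2), [p³] (size 2), [p¹⁷] (size 2), [p⁵] (size 2), [p⁶] (size 2), [p⁷] (size 2), [p⁸] (size 2), [p⁹] (size 2), [p¹⁰] (size 2), [q] (size 21).
Class equation: 1 + 2 + 2 + 2 + 2 + 2 + 2 + 2 + 2 + 2 + 2 + 21 = 42 = |G|. So G has 12 conjugacy classes.

Answer: 12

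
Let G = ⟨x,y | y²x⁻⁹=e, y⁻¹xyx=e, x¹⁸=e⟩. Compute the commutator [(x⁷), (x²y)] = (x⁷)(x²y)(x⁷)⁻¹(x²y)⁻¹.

[(x⁷), (x²y)] = (x⁷)·(x²y)·(x⁷)⁻¹·(x²y)⁻¹.
  (x⁷) · (x²y) = y⁻¹
  (y⁻¹) · (x¹¹) = x⁷y⁻¹
  (x⁷y⁻¹) · (x²y⁻¹) = x¹⁴

Answer: x¹⁴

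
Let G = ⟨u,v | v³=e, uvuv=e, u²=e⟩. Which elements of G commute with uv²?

⟨uv²⟩ ⊆ C_G(uv²) since powers of uv² commute with uv²; so |C_G(uv²)| ≥ |⟨uv²⟩| = 2.
By orbit–stabilizer, |C_G(uv²)| = |G| / |conj. class of uv²| = 6 / 3 = 2.
The 2 elements commuting with uv² are {e, uv²}.

Answer: {e, uv²}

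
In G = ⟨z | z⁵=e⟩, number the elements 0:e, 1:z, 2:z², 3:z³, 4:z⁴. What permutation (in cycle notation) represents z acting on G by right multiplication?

(0 1 2 3 4)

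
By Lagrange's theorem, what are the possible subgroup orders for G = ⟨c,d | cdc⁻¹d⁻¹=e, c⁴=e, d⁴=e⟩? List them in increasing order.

|G| = 16 = 2⁴. By Lagrange's theorem the order of any subgroup divides 16; the divisors of 16 are 1, 2, 4, 8, 16.

Answer: 1, 2, 4, 8, 16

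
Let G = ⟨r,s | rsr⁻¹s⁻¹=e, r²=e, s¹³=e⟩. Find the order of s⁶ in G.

Compute successive powers until reaching e:
  (s⁶)¹ = s⁶, (s⁶)² = s¹², (s⁶)³ = s⁵, (s⁶)⁴ = s¹¹, (s⁶)⁵ = s⁴, (s⁶)⁶ = s¹⁰, (s⁶)⁷ = s³, (s⁶)⁸ = s⁹, (s⁶)⁹ = s², (s⁶)¹⁰ = s⁸, (s⁶)¹¹ = s, (s⁶)¹² = s⁷, (s⁶)¹³ = e.
The smallest positive k with (s⁶)ᵏ = e is 13.

Answer: 13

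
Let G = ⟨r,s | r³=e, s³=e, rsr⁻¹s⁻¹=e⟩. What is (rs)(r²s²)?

Compute (rs) · (r²s²) by multiplying left to right and reducing via the relations at each step:
  (rs) · r² = s
  s · s² = e

Answer: e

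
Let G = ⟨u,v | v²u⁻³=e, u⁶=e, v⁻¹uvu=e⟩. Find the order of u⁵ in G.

Compute successive powers until reaching e:
  (u⁵)¹ = u⁵, (u⁵)² = u⁴, (u⁵)³ = u³, (u⁵)⁴ = u², (u⁵)⁵ = u, (u⁵)⁶ = e.
The smallest positive k with (u⁵)ᵏ = e is 6.

Answer: 6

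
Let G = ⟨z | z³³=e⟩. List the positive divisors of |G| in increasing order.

|G| = 33 = 3 · 11. By Lagrange's theorem the order of any subgroup divides 33; the divisors of 33 are 1, 3, 11, 33.

Answer: 1, 3, 11, 33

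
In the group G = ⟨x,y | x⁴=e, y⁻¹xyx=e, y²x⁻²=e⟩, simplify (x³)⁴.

Compute successive powers of (x³), reducing at each step:
  (x³)²: (x³) · x³ = x²
  (x³)³: (x²) · x³ = x
  (x³)⁴: x · x³ = e

Answer: e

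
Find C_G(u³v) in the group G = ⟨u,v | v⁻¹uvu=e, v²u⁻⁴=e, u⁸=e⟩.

⟨u³v⟩ ⊆ C_G(u³v) since powers of u³v commute with u³v; so |C_G(u³v)| ≥ |⟨u³v⟩| = 4.
By orbit–stabilizer, |C_G(u³v)| = |G| / |conj. class of u³v| = 16 / 4 = 4.
The 4 elements commuting with u³v are {e, u⁴, u³v, u³v⁻¹}.

Answer: {e, u⁴, u³v, u³v⁻¹}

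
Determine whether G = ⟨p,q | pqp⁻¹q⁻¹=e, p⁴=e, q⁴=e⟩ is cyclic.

|G| = 16, but the maximum element order in G is 4 < 16. No single element generates all of G, so G is not cyclic.

Answer: No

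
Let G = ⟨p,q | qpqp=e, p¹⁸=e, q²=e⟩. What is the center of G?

An element z ∈ Z(G) iff z commutes with every generator.
For example p⁹ is central: (p⁹)·p = p¹⁰ = p·(p⁹); (p⁹)·q = p⁹q = q·(p⁹).
Whereas p ∉ Z(G) since p·q = pq ≠ p¹⁷q = q·p.
Checking each of the 36 elements this way gives Z(G) = {e, p⁹}, of order 2.

Answer: {e, p⁹}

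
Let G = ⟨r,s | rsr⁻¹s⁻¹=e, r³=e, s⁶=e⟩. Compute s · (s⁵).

Compute s · (s⁵) by multiplying left to right and reducing via the relations at each step:
  s · s⁵ = e

Answer: e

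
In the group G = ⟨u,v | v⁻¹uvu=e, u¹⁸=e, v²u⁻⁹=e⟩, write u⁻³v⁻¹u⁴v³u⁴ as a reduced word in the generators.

Multiply left to right, reducing at each step:
  (u¹⁵) · v⁻¹ = u⁶v
  (u⁶v) · u⁴ = u²v
  (u²v) · v³ = u²
  (u²) · u⁴ = u⁶

Answer: u⁶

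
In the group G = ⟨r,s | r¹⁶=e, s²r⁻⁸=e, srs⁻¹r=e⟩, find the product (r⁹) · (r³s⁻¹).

Compute (r⁹) · (r³s⁻¹) by multiplying left to right and reducing via the relations at each step:
  (r⁹) · r³ = r¹²
  (r¹²) · s⁻¹ = r⁴s

Answer: r⁴s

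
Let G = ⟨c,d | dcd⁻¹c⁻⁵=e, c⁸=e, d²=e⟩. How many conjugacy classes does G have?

The conjugacy classes (representative and size) are:
  [e] (size 1), [c⁵] (size 2), [c²] (size 1), [c⁷] (size 2), [c⁴] (size 1), [c⁶] (size 1), [d] (size 2), [c⁵d] (size 2), [c²d] (size 2), [c³d] (size 2).
Class equation: 1 + 2 + 1 + 2 + 1 + 1 + 2 + 2 + 2 + 2 = 16 = |G|. So G has 10 conjugacy classes.

Answer: 10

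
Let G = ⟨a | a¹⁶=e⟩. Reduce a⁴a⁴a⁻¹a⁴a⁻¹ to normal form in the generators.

Multiply left to right, reducing at each step:
  (a⁴) · a⁴ = a⁸
  (a⁸) · a⁻¹ = a⁷
  (a⁷) · a⁴ = a¹¹
  (a¹¹) · a⁻¹ = a¹⁰

Answer: a¹⁰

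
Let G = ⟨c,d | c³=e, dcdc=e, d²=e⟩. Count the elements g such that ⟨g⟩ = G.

⟨g⟩ = G would require ord(g) = |G| = 6, but the maximum element order in G is 3 < 6. So G is not cyclic and no single element generates it: the count is 0.

Answer: 0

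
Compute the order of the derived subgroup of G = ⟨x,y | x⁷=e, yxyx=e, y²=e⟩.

G' = [G, G] is generated by all commutators. The generator-pair commutators are: [x, y] = x².
The subgroup they normally generate is {e, x, x², x³, x⁴, x⁵, x⁶}, of order 7.
Check: |G/G'| = 14/7 = 2 is the order of the abelianisation.

Answer: 7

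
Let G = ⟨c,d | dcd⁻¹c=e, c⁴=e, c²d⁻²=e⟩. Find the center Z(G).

An element z ∈ Z(G) iff z commutes with every generator.
For example c² is central: (c²)·c = c³ = c·(c²); (c²)·d = d⁻¹ = d·(c²).
Whereas c ∉ Z(G) since c·d = cd ≠ cd⁻¹ = d·c.
Checking each of the 8 elements this way gives Z(G) = {e, c²}, of order 2.

Answer: {e, c²}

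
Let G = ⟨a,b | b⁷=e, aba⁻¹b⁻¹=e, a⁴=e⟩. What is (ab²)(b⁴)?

Compute (ab²) · (b⁴) by multiplying left to right and reducing via the relations at each step:
  (ab²) · b⁴ = ab⁶

Answer: ab⁶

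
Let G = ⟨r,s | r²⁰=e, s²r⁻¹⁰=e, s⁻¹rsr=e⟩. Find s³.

Compute successive powers of s, reducing at each step:
  s²: s · s = r¹⁰
  s³: (r¹⁰) · s = s⁻¹

Answer: s⁻¹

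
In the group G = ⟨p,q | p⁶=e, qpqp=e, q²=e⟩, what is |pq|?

Compute successive powers until reaching e:
  (pq)¹ = pq, (pq)² = e.
The smallest positive k with (pq)ᵏ = e is 2.

Answer: 2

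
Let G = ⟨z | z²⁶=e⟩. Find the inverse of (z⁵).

The order of (z⁵) is 26 (smallest k with (z⁵)ᵏ = e), so (z⁵)⁻¹ = (z⁵)²⁵ = z²¹.
Check: (z⁵) · (z²¹) → (z⁵) · z²¹ = e, giving e as required.

Answer: z²¹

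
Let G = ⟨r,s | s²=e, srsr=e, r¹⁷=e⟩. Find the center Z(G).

An element z ∈ Z(G) iff z commutes with every generator.
For example e is central: e·r = r = r·e; e·s = s = s·e.
Whereas r ∉ Z(G) since r·s = rs ≠ r¹⁶s = s·r.
Checking each of the 34 elements this way gives Z(G) = {e}, of order 1.

Answer: {e}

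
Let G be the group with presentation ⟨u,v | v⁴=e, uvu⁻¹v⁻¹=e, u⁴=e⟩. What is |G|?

Enumerate words in the generators, reducing via the relations: the distinct elements are
  {e, u, v, uv, u², u³, v², v³, uv², uv³, u²v, u³v, u²v², u²v³, u³v², u³v³}.
No further products give new elements, so |G| = 16.

Answer: 16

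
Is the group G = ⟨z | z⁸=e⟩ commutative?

G has a single generator, so G is cyclic and hence abelian.

Answer: Yes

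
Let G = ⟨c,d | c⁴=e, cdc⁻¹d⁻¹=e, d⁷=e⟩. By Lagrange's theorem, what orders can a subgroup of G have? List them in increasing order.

|G| = 28 = 2² · 7. By Lagrange's theorem the order of any subgroup divides 28; the divisors of 28 are 1, 2, 4, 7, 14, 28.

Answer: 1, 2, 4, 7, 14, 28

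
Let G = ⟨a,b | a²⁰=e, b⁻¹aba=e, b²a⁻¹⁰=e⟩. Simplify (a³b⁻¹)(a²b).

Compute (a³b⁻¹) · (a²b) by multiplying left to right and reducing via the relations at each step:
  (a³b⁻¹) · a² = ab⁻¹
  (ab⁻¹) · b = a

Answer: a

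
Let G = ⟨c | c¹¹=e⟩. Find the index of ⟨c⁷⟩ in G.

First find ord(c⁷) by computing successive powers:
  (c⁷)¹ = c⁷, (c⁷)² = c³, (c⁷)³ = c¹⁰, (c⁷)⁴ = c⁶, (c⁷)⁵ = c², (c⁷)⁶ = c⁹, (c⁷)⁷ = c⁵, (c⁷)⁸ = c, (c⁷)⁹ = c⁸, (c⁷)¹⁰ = c⁴, (c⁷)¹¹ = e.
So |⟨c⁷⟩| = ord(c⁷) = 11. With |G| = 11, by Lagrange [G : ⟨c⁷⟩] = 11/11 = 1.

Answer: 1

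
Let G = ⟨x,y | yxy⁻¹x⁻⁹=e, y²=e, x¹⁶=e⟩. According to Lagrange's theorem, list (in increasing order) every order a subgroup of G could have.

|G| = 32 = 2⁵. By Lagrange's theorem the order of any subgroup divides 32; the divisors of 32 are 1, 2, 4, 8, 16, 32.

Answer: 1, 2, 4, 8, 16, 32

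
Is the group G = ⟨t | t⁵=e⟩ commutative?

G has a single generator, so G is cyclic and hence abelian.

Answer: Yes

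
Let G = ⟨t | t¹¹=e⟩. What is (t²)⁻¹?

The order of (t²) is 11 (smallest k with (t²)ᵏ = e), so (t²)⁻¹ = (t²)¹⁰ = t⁹.
Check: (t²) · (t⁹) → (t²) · t⁹ = e, giving e as required.

Answer: t⁹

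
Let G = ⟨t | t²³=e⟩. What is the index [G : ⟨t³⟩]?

First find ord(t³) by computing successive powers:
  (t³)¹ = t³, (t³)² = t⁶, (t³)³ = t⁹, (t³)⁴ = t¹², (t³)⁵ = t¹⁵, (t³)⁶ = t¹⁸, (t³)⁷ = t²¹, (t³)⁸ = t, (t³)⁹ = t⁴, (t³)¹⁰ = t⁷, (t³)¹¹ = t¹⁰, (t³)¹² = t¹³, (t³)¹³ = t¹⁶, (t³)¹⁴ = t¹⁹, (t³)¹⁵ = t²², (t³)¹⁶ = t², (t³)¹⁷ = t⁵, (t³)¹⁸ = t⁸, (t³)¹⁹ = t¹¹, (t³)²⁰ = t¹⁴, (t³)²¹ = t¹⁷, (t³)²² = t²⁰, (t³)²³ = e.
So |⟨t³⟩| = ord(t³) = 23. With |G| = 23, by Lagrange [G : ⟨t³⟩] = 23/23 = 1.

Answer: 1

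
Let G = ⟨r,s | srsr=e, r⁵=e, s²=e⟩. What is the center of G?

An element z ∈ Z(G) iff z commutes with every generator.
For example e is central: e·r = r = r·e; e·s = s = s·e.
Whereas r ∉ Z(G) since r·s = rs ≠ r⁴s = s·r.
Checking each of the 10 elements this way gives Z(G) = {e}, of order 1.

Answer: {e}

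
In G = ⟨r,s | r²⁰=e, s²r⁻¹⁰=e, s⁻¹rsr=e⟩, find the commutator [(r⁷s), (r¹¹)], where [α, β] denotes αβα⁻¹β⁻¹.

[(r⁷s), (r¹¹)] = (r⁷s)·(r¹¹)·(r⁷s)⁻¹·(r¹¹)⁻¹.
  (r⁷s) · (r¹¹) = r⁶s⁻¹
  (r⁶s⁻¹) · (r⁷s⁻¹) = r⁹
  (r⁹) · (r⁹) = r¹⁸

Answer: r¹⁸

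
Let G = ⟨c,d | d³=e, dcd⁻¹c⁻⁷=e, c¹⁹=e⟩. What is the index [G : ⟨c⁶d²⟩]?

First find ord(c⁶d²) by computing successive powers:
  (c⁶d²)¹ = c⁶d², (c⁶d²)² = c¹⁵d, (c⁶d²)³ = e.
So |⟨c⁶d²⟩| = ord(c⁶d²) = 3. With |G| = 57, by Lagrange [G : ⟨c⁶d²⟩] = 57/3 = 19.

Answer: 19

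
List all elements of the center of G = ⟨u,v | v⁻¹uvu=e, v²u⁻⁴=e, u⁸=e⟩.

An element z ∈ Z(G) iff z commutes with every generator.
For example u⁴ is central: (u⁴)·u = u⁵ = u·(u⁴); (u⁴)·v = v⁻¹ = v·(u⁴).
Whereas u ∉ Z(G) since u·v = uv ≠ u³v⁻¹ = v·u.
Checking each of the 16 elements this way gives Z(G) = {e, u⁴}, of order 2.

Answer: {e, u⁴}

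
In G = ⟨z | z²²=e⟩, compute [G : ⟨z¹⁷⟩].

First find ord(z¹⁷) by computing successive powers:
  (z¹⁷)¹ = z¹⁷, (z¹⁷)² = z¹², (z¹⁷)³ = z⁷, (z¹⁷)⁴ = z², (z¹⁷)⁵ = z¹⁹, (z¹⁷)⁶ = z¹⁴, (z¹⁷)⁷ = z⁹, (z¹⁷)⁸ = z⁴, (z¹⁷)⁹ = z²¹, (z¹⁷)¹⁰ = z¹⁶, (z¹⁷)¹¹ = z¹¹, (z¹⁷)¹² = z⁶, (z¹⁷)¹³ = z, (z¹⁷)¹⁴ = z¹⁸, (z¹⁷)¹⁵ = z¹³, (z¹⁷)¹⁶ = z⁸, (z¹⁷)¹⁷ = z³, (z¹⁷)¹⁸ = z²⁰, (z¹⁷)¹⁹ = z¹⁵, (z¹⁷)²⁰ = z¹⁰, (z¹⁷)²¹ = z⁵, (z¹⁷)²² = e.
So |⟨z¹⁷⟩| = ord(z¹⁷) = 22. With |G| = 22, by Lagrange [G : ⟨z¹⁷⟩] = 22/22 = 1.

Answer: 1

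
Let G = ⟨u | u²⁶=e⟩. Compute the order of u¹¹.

Compute successive powers until reaching e:
  (u¹¹)¹ = u¹¹, (u¹¹)² = u²², (u¹¹)³ = u⁷, (u¹¹)⁴ = u¹⁸, (u¹¹)⁵ = u³, (u¹¹)⁶ = u¹⁴, (u¹¹)⁷ = u²⁵, (u¹¹)⁸ = u¹⁰, (u¹¹)⁹ = u²¹, (u¹¹)¹⁰ = u⁶, (u¹¹)¹¹ = u¹⁷, (u¹¹)¹² = u², (u¹¹)¹³ = u¹³, (u¹¹)¹⁴ = u²⁴, (u¹¹)¹⁵ = u⁹, (u¹¹)¹⁶ = u²⁰, (u¹¹)¹⁷ = u⁵, (u¹¹)¹⁸ = u¹⁶, (u¹¹)¹⁹ = u, (u¹¹)²⁰ = u¹², (u¹¹)²¹ = u²³, (u¹¹)²² = u⁸, (u¹¹)²³ = u¹⁹, (u¹¹)²⁴ = u⁴, (u¹¹)²⁵ = u¹⁵, (u¹¹)²⁶ = e.
The smallest positive k with (u¹¹)ᵏ = e is 26.

Answer: 26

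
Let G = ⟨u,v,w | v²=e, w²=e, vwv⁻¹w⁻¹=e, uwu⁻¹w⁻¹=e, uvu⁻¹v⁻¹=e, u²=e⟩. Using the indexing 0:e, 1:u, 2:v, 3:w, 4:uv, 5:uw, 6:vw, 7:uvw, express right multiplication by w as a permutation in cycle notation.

(0 3)(1 5)(2 6)(4 7)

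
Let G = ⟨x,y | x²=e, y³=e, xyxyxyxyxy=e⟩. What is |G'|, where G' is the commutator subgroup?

G' = [G, G] is generated by all commutators. The generator-pair commutators are: [x, y] = xyxy².
The subgroup they normally generate is {e, x, y, y², xy, xyx, xyxy, xyxyx, y²xy²x, y²xy², y²x, xy², yx, yxy, yxyx, xy²xy²x, xy²xy², xy²x, y²xy, y²xyx, y²xyxy, yxy²xy², yxy²x, yxy², xyxy², xy²xy, xy²xyx, xy²xyxy, xyxy²xy², xyxy²x, y²xy²xy, xyxy²xy, xyxy²xyx, xyxy²xyxy, y²xy²xyxy², y²xy²xyx, y²xy²xyxy, y²xyxy²xy², y²xyxy²x, y²xyxy², yxyxy², yxy²xy, yxy²xyx, yxy²xyxy, yxyxy²xy², yxyxy²x, yxyxy²xy, xy²xyxy²xy², xy²xyxy²x, xy²xyxy², y²xyxy²xy, y²xyxy²xyx, yxy²xyxy²x, yxy²xyxy², xy²xyxy²xy, xy²xyxy²xyx, xyxy²xyxy²x, xyxy²xyxy², xyxy²xyxy²xy, yxy²xyxy²xy}, of order 60.
Check: |G/G'| = 60/60 = 1 is the order of the abelianisation.

Answer: 60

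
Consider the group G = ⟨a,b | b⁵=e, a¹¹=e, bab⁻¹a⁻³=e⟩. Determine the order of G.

Enumerate words in the generators, reducing via the relations: the distinct elements are
  {a, b, e, ab, a², a³, a⁴, a⁵, a⁶, a⁷, a⁸, a⁹, b², b³, b⁴, ab², ab³, ab⁴, a²b, a³b, a¹⁰, a⁴b, a⁵b, a⁶b, a⁷b, a⁸b, a⁹b, a²b², a²b³, a²b⁴, a³b², a³b³, a³b⁴, a¹⁰b, a⁴b², a⁴b³, a⁴b⁴, a⁵b², a⁵b³, a⁵b⁴, a⁶b², a⁶b³, a⁶b⁴, a⁷b², a⁷b³, a⁷b⁴, a⁸b², a⁸b³, a⁸b⁴, a⁹b², a⁹b³, a⁹b⁴, a¹⁰b², a¹⁰b³, a¹⁰b⁴}.
No further products give new elements, so |G| = 55.

Answer: 55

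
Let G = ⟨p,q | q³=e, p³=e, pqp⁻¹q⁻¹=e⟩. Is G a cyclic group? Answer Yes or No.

|G| = 9, but the maximum element order in G is 3 < 9. No single element generates all of G, so G is not cyclic.

Answer: No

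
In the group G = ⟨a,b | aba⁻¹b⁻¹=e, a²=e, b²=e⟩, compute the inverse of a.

The order of a is 2 (smallest k with aᵏ = e), so a⁻¹ = a¹ = a.
Check: a · a → a · a = e, giving e as required.

Answer: a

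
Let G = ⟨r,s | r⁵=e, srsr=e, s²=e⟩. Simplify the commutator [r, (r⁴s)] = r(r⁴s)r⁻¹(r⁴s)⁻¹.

[r, (r⁴s)] = r·(r⁴s)·r⁻¹·(r⁴s)⁻¹.
  r · (r⁴s) = s
  s · (r⁴) = rs
  (rs) · (r⁴s) = r²

Answer: r²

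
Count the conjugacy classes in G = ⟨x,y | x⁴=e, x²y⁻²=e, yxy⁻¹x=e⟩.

The conjugacy classes (representative and size) are:
  [e] (size 1), [x³] (size 2), [x²] (size 1), [y⁻¹] (size 2), [xy] (size 2).
Class equation: 1 + 2 + 1 + 2 + 2 = 8 = |G|. So G has 5 conjugacy classes.

Answer: 5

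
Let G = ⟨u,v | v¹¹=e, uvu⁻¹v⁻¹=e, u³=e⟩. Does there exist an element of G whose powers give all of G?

|G| = 33. The element uv has order 33 (its powers give 33 distinct elements), so ⟨uv⟩ = G and G is cyclic.

Answer: Yes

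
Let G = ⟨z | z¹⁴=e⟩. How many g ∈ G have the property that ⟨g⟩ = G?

G is cyclic of order 14. An element generates G iff its order is 14, and a cyclic group of order 14 has exactly φ(14) = 6 such elements.

Answer: 6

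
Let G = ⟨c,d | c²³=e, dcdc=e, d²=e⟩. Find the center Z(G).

An element z ∈ Z(G) iff z commutes with every generator.
For example e is central: e·c = c = c·e; e·d = d = d·e.
Whereas c ∉ Z(G) since c·d = cd ≠ c²²d = d·c.
Checking each of the 46 elements this way gives Z(G) = {e}, of order 1.

Answer: {e}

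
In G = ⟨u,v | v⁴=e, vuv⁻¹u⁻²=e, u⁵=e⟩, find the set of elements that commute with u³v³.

⟨u³v³⟩ ⊆ C_G(u³v³) since powers of u³v³ commute with u³v³; so |C_G(u³v³)| ≥ |⟨u³v³⟩| = 4.
By orbit–stabilizer, |C_G(u³v³)| = |G| / |conj. class of u³v³| = 20 / 5 = 4.
The 4 elements commuting with u³v³ are {e, u²v², u⁴v, u³v³}.

Answer: {e, u²v², u⁴v, u³v³}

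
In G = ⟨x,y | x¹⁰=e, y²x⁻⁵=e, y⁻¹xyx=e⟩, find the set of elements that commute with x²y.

⟨x²y⟩ ⊆ C_G(x²y) since powers of x²y commute with x²y; so |C_G(x²y)| ≥ |⟨x²y⟩| = 4.
By orbit–stabilizer, |C_G(x²y)| = |G| / |conj. class of x²y| = 20 / 5 = 4.
The 4 elements commuting with x²y are {e, x⁵, x²y, x²y⁻¹}.

Answer: {e, x⁵, x²y, x²y⁻¹}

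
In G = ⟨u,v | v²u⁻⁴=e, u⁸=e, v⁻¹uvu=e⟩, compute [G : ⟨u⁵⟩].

First find ord(u⁵) by computing successive powers:
  (u⁵)¹ = u⁵, (u⁵)² = u², (u⁵)³ = u⁷, (u⁵)⁴ = u⁴, (u⁵)⁵ = u, (u⁵)⁶ = u⁶, (u⁵)⁷ = u³, (u⁵)⁸ = e.
So |⟨u⁵⟩| = ord(u⁵) = 8. With |G| = 16, by Lagrange [G : ⟨u⁵⟩] = 16/8 = 2.

Answer: 2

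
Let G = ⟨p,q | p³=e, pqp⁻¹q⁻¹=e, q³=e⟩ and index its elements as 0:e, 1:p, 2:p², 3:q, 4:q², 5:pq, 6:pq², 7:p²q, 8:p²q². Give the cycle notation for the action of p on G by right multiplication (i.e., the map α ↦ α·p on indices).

(0 1 2)(3 5 7)(4 6 8)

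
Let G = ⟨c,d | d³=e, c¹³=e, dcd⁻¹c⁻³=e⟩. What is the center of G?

An element z ∈ Z(G) iff z commutes with every generator.
For example e is central: e·c = c = c·e; e·d = d = d·e.
Whereas c ∉ Z(G) since c·d = cd ≠ c³d = d·c.
Checking each of the 39 elements this way gives Z(G) = {e}, of order 1.

Answer: {e}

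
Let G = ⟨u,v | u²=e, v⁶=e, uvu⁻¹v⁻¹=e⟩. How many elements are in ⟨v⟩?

|⟨v⟩| equals the order of v. Compute successive powers until reaching e:
  v¹ = v, v² = v², v³ = v³, v⁴ = v⁴, v⁵ = v⁵, v⁶ = e.
The smallest positive k with vᵏ = e is 6, so |⟨v⟩| = 6.

Answer: 6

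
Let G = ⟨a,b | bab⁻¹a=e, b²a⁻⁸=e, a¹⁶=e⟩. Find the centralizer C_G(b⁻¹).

⟨b⁻¹⟩ ⊆ C_G(b⁻¹) since powers of b⁻¹ commute with b⁻¹; so |C_G(b⁻¹)| ≥ |⟨b⁻¹⟩| = 4.
By orbit–stabilizer, |C_G(b⁻¹)| = |G| / |conj. class of b⁻¹| = 32 / 8 = 4.
The 4 elements commuting with b⁻¹ are {e, a⁸, b, b⁻¹}.

Answer: {e, a⁸, b, b⁻¹}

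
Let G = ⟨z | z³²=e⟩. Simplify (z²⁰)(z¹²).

Compute (z²⁰) · (z¹²) by multiplying left to right and reducing via the relations at each step:
  (z²⁰) · z¹² = e

Answer: e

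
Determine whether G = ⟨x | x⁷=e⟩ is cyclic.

|G| = 7. The element x has order 7 (its powers give 7 distinct elements), so ⟨x⟩ = G and G is cyclic.

Answer: Yes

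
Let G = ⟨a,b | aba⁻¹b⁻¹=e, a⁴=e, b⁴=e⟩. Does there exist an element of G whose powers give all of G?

|G| = 16, but the maximum element order in G is 4 < 16. No single element generates all of G, so G is not cyclic.

Answer: No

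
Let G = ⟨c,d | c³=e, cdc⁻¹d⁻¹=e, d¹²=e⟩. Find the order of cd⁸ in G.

Compute successive powers until reaching e:
  (cd⁸)¹ = cd⁸, (cd⁸)² = c²d⁴, (cd⁸)³ = e.
The smallest positive k with (cd⁸)ᵏ = e is 3.

Answer: 3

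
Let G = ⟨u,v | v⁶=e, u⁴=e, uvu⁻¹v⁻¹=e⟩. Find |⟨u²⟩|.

|⟨u²⟩| equals the order of u². Compute successive powers until reaching e:
  (u²)¹ = u², (u²)² = e.
The smallest positive k with (u²)ᵏ = e is 2, so |⟨u²⟩| = 2.

Answer: 2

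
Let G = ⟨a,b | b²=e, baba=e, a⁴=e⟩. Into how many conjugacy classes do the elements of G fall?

The conjugacy classes (representative and size) are:
  [e] (size 1), [a] (size 2), [a²] (size 1), [a²b] (size 2), [a³b] (size 2).
Class equation: 1 + 2 + 1 + 2 + 2 = 8 = |G|. So G has 5 conjugacy classes.

Answer: 5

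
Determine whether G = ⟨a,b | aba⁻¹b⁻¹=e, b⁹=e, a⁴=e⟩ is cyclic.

|G| = 36. The element ab has order 36 (its powers give 36 distinct elements), so ⟨ab⟩ = G and G is cyclic.

Answer: Yes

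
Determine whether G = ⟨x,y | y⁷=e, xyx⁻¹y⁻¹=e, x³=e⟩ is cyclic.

|G| = 21. The element xy has order 21 (its powers give 21 distinct elements), so ⟨xy⟩ = G and G is cyclic.

Answer: Yes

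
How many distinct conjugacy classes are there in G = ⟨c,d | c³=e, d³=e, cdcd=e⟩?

The conjugacy classes (representative and size) are:
  [e] (size 1), [dc²] (size 4), [d²c] (size 4), [c²d²] (size 3).
Class equation: 1 + 4 + 4 + 3 = 12 = |G|. So G has 4 conjugacy classes.

Answer: 4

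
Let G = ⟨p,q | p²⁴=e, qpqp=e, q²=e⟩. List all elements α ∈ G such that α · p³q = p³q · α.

⟨p³q⟩ ⊆ C_G(p³q) since powers of p³q commute with p³q; so |C_G(p³q)| ≥ |⟨p³q⟩| = 2.
By orbit–stabilizer, |C_G(p³q)| = |G| / |conj. class of p³q| = 48 / 12 = 4.
The 4 elements commuting with p³q are {e, p¹², p³q, p¹⁵q}.

Answer: {e, p¹², p³q, p¹⁵q}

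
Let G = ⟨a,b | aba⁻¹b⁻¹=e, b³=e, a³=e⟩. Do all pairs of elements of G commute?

Each pair of generators commutes: a·b = ab = b·a. Since the generators pairwise commute, every element of G commutes with every other, so G is abelian.

Answer: Yes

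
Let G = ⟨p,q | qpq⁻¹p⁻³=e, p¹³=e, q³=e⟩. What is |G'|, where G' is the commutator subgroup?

G' = [G, G] is generated by all commutators. The generator-pair commutators are: [p, q] = p¹¹.
The subgroup they normally generate is {e, p, p², p³, p⁴, p⁵, p⁶, p⁷, p⁸, p⁹, p¹⁰, p¹¹, p¹²}, of order 13.
Check: |G/G'| = 39/13 = 3 is the order of the abelianisation.

Answer: 13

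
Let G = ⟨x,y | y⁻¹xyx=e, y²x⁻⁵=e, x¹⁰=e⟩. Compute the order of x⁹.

Compute successive powers until reaching e:
  (x⁹)¹ = x⁹, (x⁹)² = x⁸, (x⁹)³ = x⁷, (x⁹)⁴ = x⁶, (x⁹)⁵ = x⁵, (x⁹)⁶ = x⁴, (x⁹)⁷ = x³, (x⁹)⁸ = x², (x⁹)⁹ = x, (x⁹)¹⁰ = e.
The smallest positive k with (x⁹)ᵏ = e is 10.

Answer: 10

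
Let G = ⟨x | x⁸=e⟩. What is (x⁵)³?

Compute successive powers of (x⁵), reducing at each step:
  (x⁵)²: (x⁵) · x⁵ = x²
  (x⁵)³: (x²) · x⁵ = x⁷

Answer: x⁷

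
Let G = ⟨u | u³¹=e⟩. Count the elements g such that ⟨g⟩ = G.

G is cyclic of order 31. An element generates G iff its order is 31, and a cyclic group of order 31 has exactly φ(31) = 30 such elements.

Answer: 30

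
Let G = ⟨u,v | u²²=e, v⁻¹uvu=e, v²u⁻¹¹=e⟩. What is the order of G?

Enumerate words in the generators, reducing via the relations: the distinct elements are
  {e, u, v, uv, u², u³, u⁴, u⁵, u⁶, u⁷, u⁸, u⁹, u²v, u²¹, u²⁰, u³v, u¹², u¹³, u¹¹, u¹⁰, u¹⁴, u¹⁵, u¹⁶, u¹⁷, u¹⁸, u¹⁹, u⁴v, u⁵v, u⁶v, u⁷v, u⁸v, u⁹v, v⁻¹, uv⁻¹, u¹⁰v, u²v⁻¹, u³v⁻¹, u⁴v⁻¹, u⁵v⁻¹, u⁶v⁻¹, u⁷v⁻¹, u⁸v⁻¹, u⁹v⁻¹, u¹⁰v⁻¹}.
No further products give new elements, so |G| = 44.

Answer: 44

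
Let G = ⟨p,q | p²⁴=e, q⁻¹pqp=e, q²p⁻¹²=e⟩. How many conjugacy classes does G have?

The conjugacy classes (representative and size) are:
  [e] (size 1), [p] (size 2), [p²] (size 2), [p³] (size 2), [p⁴] (size 2), [p⁵] (size 2), [p¹⁸] (size 2), [p⁷] (size 2), [p¹⁶] (size 2), [p¹⁵] (size 2), [p¹⁴] (size 2), [p¹³] (size 2), [p¹²] (size 1), [p⁶q] (size 12), [p⁵q⁻¹] (size 12).
Class equation: 1 + 2 + 2 + 2 + 2 + 2 + 2 + 2 + 2 + 2 + 2 + 2 + 1 + 12 + 12 = 48 = |G|. So G has 15 conjugacy classes.

Answer: 15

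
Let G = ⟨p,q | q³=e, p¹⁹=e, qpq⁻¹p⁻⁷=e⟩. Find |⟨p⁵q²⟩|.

|⟨p⁵q²⟩| equals the order of p⁵q². Compute successive powers until reaching e:
  (p⁵q²)¹ = p⁵q², (p⁵q²)² = p³q, (p⁵q²)³ = e.
The smallest positive k with (p⁵q²)ᵏ = e is 3, so |⟨p⁵q²⟩| = 3.

Answer: 3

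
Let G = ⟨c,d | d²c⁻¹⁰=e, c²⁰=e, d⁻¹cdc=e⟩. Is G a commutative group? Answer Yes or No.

c·d = cd but d·c = c⁹d⁻¹, so c·d ≠ d·c and G is not abelian.

Answer: No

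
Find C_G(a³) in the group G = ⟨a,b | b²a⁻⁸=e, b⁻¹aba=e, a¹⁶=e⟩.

⟨a³⟩ ⊆ C_G(a³) since powers of a³ commute with a³; so |C_G(a³)| ≥ |⟨a³⟩| = 16.
By orbit–stabilizer, |C_G(a³)| = |G| / |conj. class of a³| = 32 / 2 = 16.
The 16 elements commuting with a³ are {e, a, a², a³, a⁴, a⁵, a⁶, a⁷, a⁸, a⁹, a¹⁰, a¹¹, a¹², a¹³, a¹⁴, a¹⁵}.

Answer: {e, a, a², a³, a⁴, a⁵, a⁶, a⁷, a⁸, a⁹, a¹⁰, a¹¹, a¹², a¹³, a¹⁴, a¹⁵}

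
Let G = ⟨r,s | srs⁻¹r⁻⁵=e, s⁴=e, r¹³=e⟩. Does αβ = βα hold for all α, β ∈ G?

r·s = rs but s·r = r⁵s, so r·s ≠ s·r and G is not abelian.

Answer: No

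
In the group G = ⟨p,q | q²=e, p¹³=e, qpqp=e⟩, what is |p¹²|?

Compute successive powers until reaching e:
  (p¹²)¹ = p¹², (p¹²)² = p¹¹, (p¹²)³ = p¹⁰, (p¹²)⁴ = p⁹, (p¹²)⁵ = p⁸, (p¹²)⁶ = p⁷, (p¹²)⁷ = p⁶, (p¹²)⁸ = p⁵, (p¹²)⁹ = p⁴, (p¹²)¹⁰ = p³, (p¹²)¹¹ = p², (p¹²)¹² = p, (p¹²)¹³ = e.
The smallest positive k with (p¹²)ᵏ = e is 13.

Answer: 13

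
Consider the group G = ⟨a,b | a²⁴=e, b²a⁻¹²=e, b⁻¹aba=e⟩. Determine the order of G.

Enumerate words in the generators, reducing via the relations: the distinct elements are
  {a, b, e, ab, a², a³, a⁴, a⁵, a⁶, a⁷, a⁸, a⁹, a²b, a²², a²³, a²¹, a²⁰, a³b, a¹², a¹³, a¹¹, a¹⁰, a¹⁴, a¹⁵, a¹⁶, a¹⁷, a¹⁸, a¹⁹, a⁴b, a⁵b, a⁶b, a⁷b, a⁸b, a⁹b, b⁻¹, ab⁻¹, a¹¹b, a¹⁰b, a²b⁻¹, a³b⁻¹, a⁴b⁻¹, a⁵b⁻¹, a⁶b⁻¹, a⁷b⁻¹, a⁸b⁻¹, a⁹b⁻¹, a¹¹b⁻¹, a¹⁰b⁻¹}.
No further products give new elements, so |G| = 48.

Answer: 48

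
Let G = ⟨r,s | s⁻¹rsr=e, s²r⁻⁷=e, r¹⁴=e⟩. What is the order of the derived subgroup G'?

G' = [G, G] is generated by all commutators. The generator-pair commutators are: [r, s] = r².
The subgroup they normally generate is {e, r², r⁴, r⁶, r⁸, r¹⁰, r¹²}, of order 7.
Check: |G/G'| = 28/7 = 4 is the order of the abelianisation.

Answer: 7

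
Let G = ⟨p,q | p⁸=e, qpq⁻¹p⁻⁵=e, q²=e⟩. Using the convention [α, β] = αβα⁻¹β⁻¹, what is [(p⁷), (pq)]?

[(p⁷), (pq)] = (p⁷)·(pq)·(p⁷)⁻¹·(pq)⁻¹.
  (p⁷) · (pq) = q
  q · p = p⁵q
  (p⁵q) · (p³q) = p⁴

Answer: p⁴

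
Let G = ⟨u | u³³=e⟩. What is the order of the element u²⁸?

Compute successive powers until reaching e:
  (u²⁸)¹ = u²⁸, (u²⁸)² = u²³, (u²⁸)³ = u¹⁸, (u²⁸)⁴ = u¹³, (u²⁸)⁵ = u⁸, (u²⁸)⁶ = u³, (u²⁸)⁷ = u³¹, (u²⁸)⁸ = u²⁶, (u²⁸)⁹ = u²¹, (u²⁸)¹⁰ = u¹⁶, (u²⁸)¹¹ = u¹¹, (u²⁸)¹² = u⁶, (u²⁸)¹³ = u, (u²⁸)¹⁴ = u²⁹, (u²⁸)¹⁵ = u²⁴, (u²⁸)¹⁶ = u¹⁹, (u²⁸)¹⁷ = u¹⁴, (u²⁸)¹⁸ = u⁹, (u²⁸)¹⁹ = u⁴, (u²⁸)²⁰ = u³², (u²⁸)²¹ = u²⁷, (u²⁸)²² = u²², (u²⁸)²³ = u¹⁷, (u²⁸)²⁴ = u¹², (u²⁸)²⁵ = u⁷, (u²⁸)²⁶ = u², (u²⁸)²⁷ = u³⁰, (u²⁸)²⁸ = u²⁵, (u²⁸)²⁹ = u²⁰, (u²⁸)³⁰ = u¹⁵, (u²⁸)³¹ = u¹⁰, (u²⁸)³² = u⁵, (u²⁸)³³ = e.
The smallest positive k with (u²⁸)ᵏ = e is 33.

Answer: 33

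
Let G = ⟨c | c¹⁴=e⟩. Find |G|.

G is generated by a single element, so G is cyclic. The relator gives c¹⁴ = e and no smaller power is forced to be e, so the 14 powers {c, e, c², c³, c⁴, c⁵, c⁶, c⁷, c⁸, c⁹, c¹², c¹³, c¹¹, c¹⁰} are distinct. Hence |G| = 14.

Answer: 14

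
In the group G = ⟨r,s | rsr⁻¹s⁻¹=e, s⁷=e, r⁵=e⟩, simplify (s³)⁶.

Compute successive powers of (s³), reducing at each step:
  (s³)²: (s³) · s³ = s⁶
  (s³)³: (s⁶) · s³ = s²
  (s³)⁴: (s²) · s³ = s⁵
  (s³)⁵: (s⁵) · s³ = s
  (s³)⁶: s · s³ = s⁴

Answer: s⁴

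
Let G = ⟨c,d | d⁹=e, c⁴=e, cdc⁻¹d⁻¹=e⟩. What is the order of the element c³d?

Compute successive powers until reaching e:
  (c³d)¹ = c³d, (c³d)² = c²d², (c³d)³ = cd³, (c³d)⁴ = d⁴, (c³d)⁵ = c³d⁵, (c³d)⁶ = c²d⁶, (c³d)⁷ = cd⁷, (c³d)⁸ = d⁸, (c³d)⁹ = c³, (c³d)¹⁰ = c²d, (c³d)¹¹ = cd², (c³d)¹² = d³, (c³d)¹³ = c³d⁴, (c³d)¹⁴ = c²d⁵, (c³d)¹⁵ = cd⁶, (c³d)¹⁶ = d⁷, (c³d)¹⁷ = c³d⁸, (c³d)¹⁸ = c², (c³d)¹⁹ = cd, (c³d)²⁰ = d², (c³d)²¹ = c³d³, (c³d)²² = c²d⁴, (c³d)²³ = cd⁵, (c³d)²⁴ = d⁶, (c³d)²⁵ = c³d⁷, (c³d)²⁶ = c²d⁸, (c³d)²⁷ = c, (c³d)²⁸ = d, (c³d)²⁹ = c³d², (c³d)³⁰ = c²d³, (c³d)³¹ = cd⁴, (c³d)³² = d⁵, (c³d)³³ = c³d⁶, (c³d)³⁴ = c²d⁷, (c³d)³⁵ = cd⁸, (c³d)³⁶ = e.
The smallest positive k with (c³d)ᵏ = e is 36.

Answer: 36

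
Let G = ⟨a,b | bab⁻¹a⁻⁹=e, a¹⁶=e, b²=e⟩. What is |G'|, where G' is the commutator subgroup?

G' = [G, G] is generated by all commutators. The generator-pair commutators are: [a, b] = a⁸.
The subgroup they normally generate is {e, a⁸}, of order 2.
Check: |G/G'| = 32/2 = 16 is the order of the abelianisation.

Answer: 2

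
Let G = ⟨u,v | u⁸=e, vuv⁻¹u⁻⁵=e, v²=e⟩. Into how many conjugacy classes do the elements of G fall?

The conjugacy classes (representative and size) are:
  [e] (size 1), [u⁵] (size 2), [u²] (size 1), [u⁷] (size 2), [u⁴] (size 1), [u⁶] (size 1), [v] (size 2), [u⁵v] (size 2), [u²v] (size 2), [u³v] (size 2).
Class equation: 1 + 2 + 1 + 2 + 1 + 1 + 2 + 2 + 2 + 2 = 16 = |G|. So G has 10 conjugacy classes.

Answer: 10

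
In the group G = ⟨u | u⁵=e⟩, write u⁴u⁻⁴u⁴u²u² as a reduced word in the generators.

Multiply left to right, reducing at each step:
  (u⁴) · u⁻⁴ = e
  e · u⁴ = u⁴
  (u⁴) · u² = u
  u · u² = u³

Answer: u³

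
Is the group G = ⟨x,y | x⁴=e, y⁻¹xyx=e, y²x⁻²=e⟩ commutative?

x·y = xy but y·x = xy⁻¹, so x·y ≠ y·x and G is not abelian.

Answer: No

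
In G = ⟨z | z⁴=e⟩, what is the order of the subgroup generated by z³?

|⟨z³⟩| equals the order of z³. Compute successive powers until reaching e:
  (z³)¹ = z³, (z³)² = z², (z³)³ = z, (z³)⁴ = e.
The smallest positive k with (z³)ᵏ = e is 4, so |⟨z³⟩| = 4.

Answer: 4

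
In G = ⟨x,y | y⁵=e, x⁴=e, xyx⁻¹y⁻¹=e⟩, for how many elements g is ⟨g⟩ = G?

G is cyclic of order 20. An element generates G iff its order is 20, and a cyclic group of order 20 has exactly φ(20) = 8 such elements.

Answer: 8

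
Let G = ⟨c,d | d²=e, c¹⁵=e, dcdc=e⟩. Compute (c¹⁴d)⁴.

Compute successive powers of (c¹⁴d), reducing at each step:
  (c¹⁴d)²: (c¹⁴d) · c¹⁴ = d;   d · d = e
  (c¹⁴d)³: e · c¹⁴ = c¹⁴;   (c¹⁴) · d = c¹⁴d
  (c¹⁴d)⁴: (c¹⁴d) · c¹⁴ = d;   d · d = e

Answer: e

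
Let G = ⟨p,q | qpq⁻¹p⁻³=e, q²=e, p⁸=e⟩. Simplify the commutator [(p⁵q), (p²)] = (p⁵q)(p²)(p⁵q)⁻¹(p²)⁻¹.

[(p⁵q), (p²)] = (p⁵q)·(p²)·(p⁵q)⁻¹·(p²)⁻¹.
  (p⁵q) · (p²) = p³q
  (p³q) · (pq) = p⁶
  (p⁶) · (p⁶) = p⁴

Answer: p⁴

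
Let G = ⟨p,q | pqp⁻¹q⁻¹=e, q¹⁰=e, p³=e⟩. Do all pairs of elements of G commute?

Each pair of generators commutes: p·q = pq = q·p. Since the generators pairwise commute, every element of G commutes with every other, so G is abelian.

Answer: Yes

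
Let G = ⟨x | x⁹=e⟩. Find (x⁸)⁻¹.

The order of (x⁸) is 9 (smallest k with (x⁸)ᵏ = e), so (x⁸)⁻¹ = (x⁸)⁸ = x.
Check: (x⁸) · x → (x⁸) · x = e, giving e as required.

Answer: x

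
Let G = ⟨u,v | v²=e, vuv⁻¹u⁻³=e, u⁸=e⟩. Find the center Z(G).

An element z ∈ Z(G) iff z commutes with every generator.
For example u⁴ is central: (u⁴)·u = u⁵ = u·(u⁴); (u⁴)·v = u⁴v = v·(u⁴).
Whereas u ∉ Z(G) since u·v = uv ≠ u³v = v·u.
Checking each of the 16 elements this way gives Z(G) = {e, u⁴}, of order 2.

Answer: {e, u⁴}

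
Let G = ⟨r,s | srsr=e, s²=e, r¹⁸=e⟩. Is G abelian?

r·s = rs but s·r = r¹⁷s, so r·s ≠ s·r and G is not abelian.

Answer: No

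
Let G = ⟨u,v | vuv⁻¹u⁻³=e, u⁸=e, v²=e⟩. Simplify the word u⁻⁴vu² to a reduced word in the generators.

Multiply left to right, reducing at each step:
  (u⁴) · v = u⁴v
  (u⁴v) · u² = u²v

Answer: u²v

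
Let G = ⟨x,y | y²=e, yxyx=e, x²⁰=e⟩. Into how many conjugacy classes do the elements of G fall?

The conjugacy classes (representative and size) are:
  [e] (size 1), [x] (size 2), [x¹⁸] (size 2), [x³] (size 2), [x⁴] (size 2), [x¹⁵] (size 2), [x¹⁴] (size 2), [x⁷] (size 2), [x¹²] (size 2), [x¹¹] (size 2), [x¹⁰] (size 1), [x¹⁸y] (size 10), [x⁵y] (size 10).
Class equation: 1 + 2 + 2 + 2 + 2 + 2 + 2 + 2 + 2 + 2 + 1 + 10 + 10 = 40 = |G|. So G has 13 conjugacy classes.

Answer: 13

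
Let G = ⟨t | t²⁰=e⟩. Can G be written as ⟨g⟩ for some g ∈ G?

|G| = 20. The element t has order 20 (its powers give 20 distinct elements), so ⟨t⟩ = G and G is cyclic.

Answer: Yes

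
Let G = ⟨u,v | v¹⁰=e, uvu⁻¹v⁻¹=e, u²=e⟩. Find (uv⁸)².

Compute successive powers of (uv⁸), reducing at each step:
  (uv⁸)²: (uv⁸) · u = v⁸;   (v⁸) · v⁸ = v⁶

Answer: v⁶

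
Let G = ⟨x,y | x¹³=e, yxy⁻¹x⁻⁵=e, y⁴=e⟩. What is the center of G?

An element z ∈ Z(G) iff z commutes with every generator.
For example e is central: e·x = x = x·e; e·y = y = y·e.
Whereas x ∉ Z(G) since x·y = xy ≠ x⁵y = y·x.
Checking each of the 52 elements this way gives Z(G) = {e}, of order 1.

Answer: {e}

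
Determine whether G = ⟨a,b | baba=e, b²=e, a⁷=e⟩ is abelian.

a·b = ab but b·a = a⁶b, so a·b ≠ b·a and G is not abelian.

Answer: No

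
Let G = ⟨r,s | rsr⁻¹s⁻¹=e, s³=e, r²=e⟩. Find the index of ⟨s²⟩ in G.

First find ord(s²) by computing successive powers:
  (s²)¹ = s², (s²)² = s, (s²)³ = e.
So |⟨s²⟩| = ord(s²) = 3. With |G| = 6, by Lagrange [G : ⟨s²⟩] = 6/3 = 2.

Answer: 2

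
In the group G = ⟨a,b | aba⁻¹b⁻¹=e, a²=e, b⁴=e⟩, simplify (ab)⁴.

Compute successive powers of (ab), reducing at each step:
  (ab)²: (ab) · a = b;   b · b = b²
  (ab)³: (b²) · a = ab²;   (ab²) · b = ab³
  (ab)⁴: (ab³) · a = b³;   (b³) · b = e

Answer: e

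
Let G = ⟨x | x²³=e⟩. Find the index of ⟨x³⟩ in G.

First find ord(x³) by computing successive powers:
  (x³)¹ = x³, (x³)² = x⁶, (x³)³ = x⁹, (x³)⁴ = x¹², (x³)⁵ = x¹⁵, (x³)⁶ = x¹⁸, (x³)⁷ = x²¹, (x³)⁸ = x, (x³)⁹ = x⁴, (x³)¹⁰ = x⁷, (x³)¹¹ = x¹⁰, (x³)¹² = x¹³, (x³)¹³ = x¹⁶, (x³)¹⁴ = x¹⁹, (x³)¹⁵ = x²², (x³)¹⁶ = x², (x³)¹⁷ = x⁵, (x³)¹⁸ = x⁸, (x³)¹⁹ = x¹¹, (x³)²⁰ = x¹⁴, (x³)²¹ = x¹⁷, (x³)²² = x²⁰, (x³)²³ = e.
So |⟨x³⟩| = ord(x³) = 23. With |G| = 23, by Lagrange [G : ⟨x³⟩] = 23/23 = 1.

Answer: 1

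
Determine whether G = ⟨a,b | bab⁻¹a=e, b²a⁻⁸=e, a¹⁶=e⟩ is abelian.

a·b = ab but b·a = a⁷b⁻¹, so a·b ≠ b·a and G is not abelian.

Answer: No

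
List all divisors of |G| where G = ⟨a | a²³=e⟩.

|G| = 23 = 23. By Lagrange's theorem the order of any subgroup divides 23; the divisors of 23 are 1, 23.

Answer: 1, 23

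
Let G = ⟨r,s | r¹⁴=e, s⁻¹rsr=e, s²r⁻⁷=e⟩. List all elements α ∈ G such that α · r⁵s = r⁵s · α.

⟨r⁵s⟩ ⊆ C_G(r⁵s) since powers of r⁵s commute with r⁵s; so |C_G(r⁵s)| ≥ |⟨r⁵s⟩| = 4.
By orbit–stabilizer, |C_G(r⁵s)| = |G| / |conj. class of r⁵s| = 28 / 7 = 4.
The 4 elements commuting with r⁵s are {e, r⁷, r⁵s, r⁵s⁻¹}.

Answer: {e, r⁷, r⁵s, r⁵s⁻¹}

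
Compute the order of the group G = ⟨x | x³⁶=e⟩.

G is generated by a single element, so G is cyclic. The relator gives x³⁶ = e and no smaller power is forced to be e, so the 36 powers {e, x, x², x³, x⁴, x⁵, x⁶, x⁷, x⁸, x⁹, x²², x²³, x²¹, x²⁰, x²⁴, x²⁵, x²⁶, x²⁷, x²⁸, x²⁹, x³², x³³, x³¹, x³⁰, x³⁴, x³⁵, x¹², x¹³, x¹¹, x¹⁰, x¹⁴, x¹⁵, x¹⁶, x¹⁷, x¹⁸, x¹⁹} are distinct. Hence |G| = 36.

Answer: 36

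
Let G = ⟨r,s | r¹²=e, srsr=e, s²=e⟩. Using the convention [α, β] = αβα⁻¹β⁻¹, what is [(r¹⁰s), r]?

[(r¹⁰s), r] = (r¹⁰s)·r·(r¹⁰s)⁻¹·r⁻¹.
  (r¹⁰s) · r = r⁹s
  (r⁹s) · (r¹⁰s) = r¹¹
  (r¹¹) · (r¹¹) = r¹⁰

Answer: r¹⁰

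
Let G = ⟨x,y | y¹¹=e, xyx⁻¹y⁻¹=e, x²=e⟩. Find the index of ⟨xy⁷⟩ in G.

First find ord(xy⁷) by computing successive powers:
  (xy⁷)¹ = xy⁷, (xy⁷)² = y³, (xy⁷)³ = xy¹⁰, (xy⁷)⁴ = y⁶, (xy⁷)⁵ = xy², (xy⁷)⁶ = y⁹, (xy⁷)⁷ = xy⁵, (xy⁷)⁸ = y, (xy⁷)⁹ = xy⁸, (xy⁷)¹⁰ = y⁴, (xy⁷)¹¹ = x, (xy⁷)¹² = y⁷, (xy⁷)¹³ = xy³, (xy⁷)¹⁴ = y¹⁰, (xy⁷)¹⁵ = xy⁶, (xy⁷)¹⁶ = y², (xy⁷)¹⁷ = xy⁹, (xy⁷)¹⁸ = y⁵, (xy⁷)¹⁹ = xy, (xy⁷)²⁰ = y⁸, (xy⁷)²¹ = xy⁴, (xy⁷)²² = e.
So |⟨xy⁷⟩| = ord(xy⁷) = 22. With |G| = 22, by Lagrange [G : ⟨xy⁷⟩] = 22/22 = 1.

Answer: 1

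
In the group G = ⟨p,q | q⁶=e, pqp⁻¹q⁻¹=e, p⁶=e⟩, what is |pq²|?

Compute successive powers until reaching e:
  (pq²)¹ = pq², (pq²)² = p²q⁴, (pq²)³ = p³, (pq²)⁴ = p⁴q², (pq²)⁵ = p⁵q⁴, (pq²)⁶ = e.
The smallest positive k with (pq²)ᵏ = e is 6.

Answer: 6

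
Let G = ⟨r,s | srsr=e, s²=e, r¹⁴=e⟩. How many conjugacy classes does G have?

The conjugacy classes (representative and size) are:
  [e] (size 1), [r¹³] (size 2), [r²] (size 2), [r³] (size 2), [r¹⁰] (size 2), [r⁵] (size 2), [r⁸] (size 2), [r⁷] (size 1), [r⁶s] (size 7), [r⁹s] (size 7).
Class equation: 1 + 2 + 2 + 2 + 2 + 2 + 2 + 1 + 7 + 7 = 28 = |G|. So G has 10 conjugacy classes.

Answer: 10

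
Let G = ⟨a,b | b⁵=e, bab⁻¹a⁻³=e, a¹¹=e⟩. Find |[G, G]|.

G' = [G, G] is generated by all commutators. The generator-pair commutators are: [a, b] = a⁹.
The subgroup they normally generate is {e, a, a², a³, a⁴, a⁵, a⁶, a⁷, a⁸, a⁹, a¹⁰}, of order 11.
Check: |G/G'| = 55/11 = 5 is the order of the abelianisation.

Answer: 11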